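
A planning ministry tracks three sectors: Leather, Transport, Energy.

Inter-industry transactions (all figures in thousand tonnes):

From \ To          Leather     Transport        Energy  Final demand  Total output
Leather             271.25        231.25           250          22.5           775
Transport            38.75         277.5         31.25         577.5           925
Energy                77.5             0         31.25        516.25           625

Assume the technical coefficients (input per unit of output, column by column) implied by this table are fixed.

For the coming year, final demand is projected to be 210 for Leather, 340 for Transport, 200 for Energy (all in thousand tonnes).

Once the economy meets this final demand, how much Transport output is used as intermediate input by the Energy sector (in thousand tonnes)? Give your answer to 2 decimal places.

z_TE = 14.28

Technical coefficients a_ij = z_ij / X_j:
  a_LL = 271.25/775 = 0.35, a_TL = 38.75/775 = 0.05, a_EL = 77.5/775 = 0.10
  a_LT = 231.25/925 = 0.25, a_TT = 277.5/925 = 0.30, a_ET = 0/925 = 0.00
  a_LE = 250/625 = 0.40, a_TE = 31.25/625 = 0.05, a_EE = 31.25/625 = 0.05
I − A =
  [   0.65    -0.25    -0.40]
  [  -0.05     0.70    -0.05]
  [  -0.10     0.00     0.95]
Cofactors of I−A, C_ij = (−1)^(i+j)·(minor ij) (rows/columns in the sector order above):
  C_11 = (0.70)(0.95) − (-0.05)(0.00) = 0.6650
  C_12 = −[(-0.05)(0.95) − (-0.05)(-0.10)] = 0.0525
  C_13 = (-0.05)(0.00) − (0.70)(-0.10) = 0.0700
  C_21 = −[(-0.25)(0.95) − (-0.40)(0.00)] = 0.2375
  C_22 = (0.65)(0.95) − (-0.40)(-0.10) = 0.5775
  C_23 = −[(0.65)(0.00) − (-0.25)(-0.10)] = 0.0250
  C_31 = (-0.25)(-0.05) − (-0.40)(0.70) = 0.2925
  C_32 = −[(0.65)(-0.05) − (-0.40)(-0.05)] = 0.0525
  C_33 = (0.65)(0.70) − (-0.25)(-0.05) = 0.4425
det(I−A) = Σ_j (I−A)_1j·C_1j = (0.65)(0.6650) + (-0.25)(0.0525) + (-0.40)(0.0700) = 0.391125
adj(I−A) = Cᵀ =
  [ 0.6650   0.2375   0.2925]
  [ 0.0525   0.5775   0.0525]
  [ 0.0700   0.0250   0.4425]
(I − A)⁻¹ = adj(I−A) / det(I−A) ≈
  [   1.7002     0.6072     0.7478]
  [   0.1342     1.4765     0.1342]
  [   0.1790     0.0639     1.1314]
First solve x = (I − A)⁻¹ d = adj(I−A)·d / det(I−A); in particular x_E = (0.0700·210 + 0.0250·340 + 0.4425·200) / 0.391125 = 111.70 / 0.391125 ≈ 285.5864.
Intermediate flow from T to E: z_TE = a_TE · x_E = 0.05 × 111.70 / 0.391125 = 5.585 / 0.391125 ≈ 14.28.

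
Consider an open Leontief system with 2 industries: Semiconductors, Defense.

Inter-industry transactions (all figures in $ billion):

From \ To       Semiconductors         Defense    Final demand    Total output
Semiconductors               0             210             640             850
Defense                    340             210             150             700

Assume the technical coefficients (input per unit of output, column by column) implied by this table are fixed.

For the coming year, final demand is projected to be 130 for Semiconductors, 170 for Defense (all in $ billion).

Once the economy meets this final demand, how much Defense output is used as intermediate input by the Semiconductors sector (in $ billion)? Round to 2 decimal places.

z_21 = 97.93

Technical coefficients a_ij = z_ij / X_j:
  a_11 = 0/850 = 0.00, a_21 = 340/850 = 0.40
  a_12 = 210/700 = 0.30, a_22 = 210/700 = 0.30
I − A =
  [   1.00    -0.30]
  [  -0.40     0.70]
det(I−A) = (1.00)(0.70) − (-0.30)(-0.40) = 0.5800
adj(I−A) = [[0.70, 0.30], [0.40, 1.00]]
(I − A)⁻¹ = adj(I−A) / det(I−A) ≈
  [   1.2069     0.5172]
  [   0.6897     1.7241]
First solve x = (I − A)⁻¹ d = adj(I−A)·d / det(I−A); in particular x_1 = (0.70·130 + 0.30·170) / 0.5800 = 142.00 / 0.5800 ≈ 244.8276.
Intermediate flow from 2 to 1: z_21 = a_21 · x_1 = 0.40 × 142.00 / 0.5800 = 56.80 / 0.5800 ≈ 97.93.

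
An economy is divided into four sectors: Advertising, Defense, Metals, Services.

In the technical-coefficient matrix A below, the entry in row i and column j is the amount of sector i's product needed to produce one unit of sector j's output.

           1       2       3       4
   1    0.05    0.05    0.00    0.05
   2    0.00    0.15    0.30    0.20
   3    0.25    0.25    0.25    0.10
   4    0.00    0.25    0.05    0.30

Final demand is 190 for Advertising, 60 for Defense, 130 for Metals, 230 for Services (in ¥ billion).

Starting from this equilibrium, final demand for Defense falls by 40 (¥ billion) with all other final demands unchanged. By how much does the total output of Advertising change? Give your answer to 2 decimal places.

I − A =
  [   0.95    -0.05     0.00    -0.05]
  [   0.00     0.85    -0.30    -0.20]
  [  -0.25    -0.25     0.75    -0.10]
  [   0.00    -0.25    -0.05     0.70]
Compute the cofactors C_ij = (−1)^(i+j)·(3×3 minor ij) of I−A; the adjugate is their transpose:
adj(I−A) = Cᵀ =
  [ 0.342000   0.036000   0.016875   0.037125]
  [ 0.055000   0.493375   0.209000   0.174750]
  [ 0.136250   0.201875   0.517750   0.141375]
  [ 0.029375   0.190625   0.111625   0.530625]
det(I−A) = Σ_j (I−A)_1j·C_1j = (0.95)(0.342000) + (-0.05)(0.055000) + (0.00)(0.136250) + (-0.05)(0.029375) = 0.32068125
(I − A)⁻¹ = adj(I−A) / det(I−A) ≈
  [   1.0665     0.1123     0.0526     0.1158]
  [   0.1715     1.5385     0.6517     0.5449]
  [   0.4249     0.6295     1.6145     0.4409]
  [   0.0916     0.5944     0.3481     1.6547]
Δx = (I − A)⁻¹ Δd with Δd having -40 in the Defense component and 0 elsewhere.
So Δx_1 = L_12 · (-40), where L_12 = adj(I−A)_12 / det(I−A) = 0.036000 / 0.32068125.
Δx_1 = 0.036000 × (-40) / 0.32068125 = -1.44 / 0.32068125 ≈ -4.49.

Δx_1 = -4.49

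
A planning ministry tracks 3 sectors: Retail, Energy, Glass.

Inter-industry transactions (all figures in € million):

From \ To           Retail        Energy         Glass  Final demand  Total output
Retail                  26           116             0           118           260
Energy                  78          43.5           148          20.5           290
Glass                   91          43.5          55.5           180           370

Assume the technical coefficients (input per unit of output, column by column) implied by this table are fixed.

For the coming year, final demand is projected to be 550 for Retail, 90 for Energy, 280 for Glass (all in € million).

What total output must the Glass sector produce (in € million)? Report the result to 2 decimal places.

x_3 = 898.40

Technical coefficients a_ij = z_ij / X_j:
  a_11 = 26/260 = 0.10, a_21 = 78/260 = 0.30, a_31 = 91/260 = 0.35
  a_12 = 116/290 = 0.40, a_22 = 43.5/290 = 0.15, a_32 = 43.5/290 = 0.15
  a_13 = 0/370 = 0.00, a_23 = 148/370 = 0.40, a_33 = 55.5/370 = 0.15
I − A =
  [   0.90    -0.40     0.00]
  [  -0.30     0.85    -0.40]
  [  -0.35    -0.15     0.85]
Cofactors of I−A, C_ij = (−1)^(i+j)·(minor ij) (rows/columns in the sector order above):
  C_11 = (0.85)(0.85) − (-0.40)(-0.15) = 0.6625
  C_12 = −[(-0.30)(0.85) − (-0.40)(-0.35)] = 0.3950
  C_13 = (-0.30)(-0.15) − (0.85)(-0.35) = 0.3425
  C_21 = −[(-0.40)(0.85) − (0.00)(-0.15)] = 0.3400
  C_22 = (0.90)(0.85) − (0.00)(-0.35) = 0.7650
  C_23 = −[(0.90)(-0.15) − (-0.40)(-0.35)] = 0.2750
  C_31 = (-0.40)(-0.40) − (0.00)(0.85) = 0.1600
  C_32 = −[(0.90)(-0.40) − (0.00)(-0.30)] = 0.3600
  C_33 = (0.90)(0.85) − (-0.40)(-0.30) = 0.6450
det(I−A) = Σ_j (I−A)_1j·C_1j = (0.90)(0.6625) + (-0.40)(0.3950) + (0.00)(0.3425) = 0.43825
adj(I−A) = Cᵀ =
  [ 0.6625   0.3400   0.1600]
  [ 0.3950   0.7650   0.3600]
  [ 0.3425   0.2750   0.6450]
(I − A)⁻¹ = adj(I−A) / det(I−A) ≈
  [   1.5117     0.7758     0.3651]
  [   0.9013     1.7456     0.8214]
  [   0.7815     0.6275     1.4718]
x = (I − A)⁻¹ d = adj(I−A)·d / det(I−A), with det(I−A) = 0.43825:
  x_1 = (0.6625·550 + 0.3400·90 + 0.1600·280) / 0.43825 = 439.775 / 0.43825 ≈ 1003.48
  x_2 = (0.3950·550 + 0.7650·90 + 0.3600·280) / 0.43825 = 386.90 / 0.43825 ≈ 882.83
  x_3 = (0.3425·550 + 0.2750·90 + 0.6450·280) / 0.43825 = 393.725 / 0.43825 ≈ 898.40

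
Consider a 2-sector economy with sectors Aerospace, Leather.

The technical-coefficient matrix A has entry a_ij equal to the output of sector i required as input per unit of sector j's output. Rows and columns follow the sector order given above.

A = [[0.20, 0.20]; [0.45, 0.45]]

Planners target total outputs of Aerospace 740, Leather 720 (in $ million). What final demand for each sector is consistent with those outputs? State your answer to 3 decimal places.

d_A = 448.000, d_L = 63.000

I − A =
  [   0.80    -0.20]
  [  -0.45     0.55]
d = (I − A) x:
  d_A = (+0.80)·740 + (-0.20)·720 = 448.000
  d_L = (-0.45)·740 + (+0.55)·720 = 63.000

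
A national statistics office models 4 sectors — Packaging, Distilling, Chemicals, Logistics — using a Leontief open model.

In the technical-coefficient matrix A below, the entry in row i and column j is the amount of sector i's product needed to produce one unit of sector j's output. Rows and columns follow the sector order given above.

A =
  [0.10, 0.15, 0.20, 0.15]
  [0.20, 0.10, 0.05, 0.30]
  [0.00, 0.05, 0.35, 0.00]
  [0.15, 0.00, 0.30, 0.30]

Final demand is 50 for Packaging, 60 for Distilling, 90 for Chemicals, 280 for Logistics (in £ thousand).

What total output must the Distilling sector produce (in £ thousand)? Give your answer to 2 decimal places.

I − A =
  [   0.90    -0.15    -0.20    -0.15]
  [  -0.20     0.90    -0.05    -0.30]
  [   0.00    -0.05     0.65     0.00]
  [  -0.15     0.00    -0.30     0.70]
Compute the cofactors C_ij = (−1)^(i+j)·(3×3 minor ij) of I−A; the adjugate is their transpose:
adj(I−A) = Cᵀ =
  [ 0.403250   0.077500   0.185250   0.119625]
  [ 0.120250   0.394875   0.157375   0.195000]
  [ 0.009250   0.030375   0.519000   0.015000]
  [ 0.090375   0.029625   0.262125   0.502750]
det(I−A) = Σ_j (I−A)_1j·C_1j = (0.90)(0.403250) + (-0.15)(0.120250) + (-0.20)(0.009250) + (-0.15)(0.090375) = 0.32948125
(I − A)⁻¹ = adj(I−A) / det(I−A) ≈
  [   1.2239     0.2352     0.5622     0.3631]
  [   0.3650     1.1985     0.4776     0.5918]
  [   0.0281     0.0922     1.5752     0.0455]
  [   0.2743     0.0899     0.7956     1.5259]
x = (I − A)⁻¹ d = adj(I−A)·d / det(I−A), with det(I−A) = 0.32948125:
  x_P = (0.403250·50 + 0.077500·60 + 0.185250·90 + 0.119625·280) / 0.32948125 = 74.98 / 0.32948125 ≈ 227.57
  x_D = (0.120250·50 + 0.394875·60 + 0.157375·90 + 0.195000·280) / 0.32948125 = 98.46875 / 0.32948125 ≈ 298.86
  x_C = (0.009250·50 + 0.030375·60 + 0.519000·90 + 0.015000·280) / 0.32948125 = 53.195 / 0.32948125 ≈ 161.45
  x_L = (0.090375·50 + 0.029625·60 + 0.262125·90 + 0.502750·280) / 0.32948125 = 170.6575 / 0.32948125 ≈ 517.96

x_D = 298.86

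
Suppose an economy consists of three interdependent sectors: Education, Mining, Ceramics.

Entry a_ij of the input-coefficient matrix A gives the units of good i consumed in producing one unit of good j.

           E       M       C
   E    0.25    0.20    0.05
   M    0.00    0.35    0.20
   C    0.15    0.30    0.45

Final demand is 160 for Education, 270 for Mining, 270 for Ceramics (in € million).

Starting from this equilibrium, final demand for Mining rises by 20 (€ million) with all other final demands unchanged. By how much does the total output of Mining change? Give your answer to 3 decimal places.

Δx_M = 38.163

I − A =
  [   0.75    -0.20    -0.05]
  [   0.00     0.65    -0.20]
  [  -0.15    -0.30     0.55]
Cofactors of I−A, C_ij = (−1)^(i+j)·(minor ij) (rows/columns in the sector order above):
  C_11 = (0.65)(0.55) − (-0.20)(-0.30) = 0.2975
  C_12 = −[(0.00)(0.55) − (-0.20)(-0.15)] = 0.0300
  C_13 = (0.00)(-0.30) − (0.65)(-0.15) = 0.0975
  C_21 = −[(-0.20)(0.55) − (-0.05)(-0.30)] = 0.1250
  C_22 = (0.75)(0.55) − (-0.05)(-0.15) = 0.4050
  C_23 = −[(0.75)(-0.30) − (-0.20)(-0.15)] = 0.2550
  C_31 = (-0.20)(-0.20) − (-0.05)(0.65) = 0.0725
  C_32 = −[(0.75)(-0.20) − (-0.05)(0.00)] = 0.1500
  C_33 = (0.75)(0.65) − (-0.20)(0.00) = 0.4875
det(I−A) = Σ_j (I−A)_1j·C_1j = (0.75)(0.2975) + (-0.20)(0.0300) + (-0.05)(0.0975) = 0.21225
adj(I−A) = Cᵀ =
  [ 0.2975   0.1250   0.0725]
  [ 0.0300   0.4050   0.1500]
  [ 0.0975   0.2550   0.4875]
(I − A)⁻¹ = adj(I−A) / det(I−A) ≈
  [   1.4016     0.5889     0.3416]
  [   0.1413     1.9081     0.7067]
  [   0.4594     1.2014     2.2968]
Δx = (I − A)⁻¹ Δd with Δd having +20 in the Mining component and 0 elsewhere.
So Δx_M = L_MM · (+20), where L_MM = adj(I−A)_MM / det(I−A) = 0.4050 / 0.21225.
Δx_M = 0.4050 × (+20) / 0.21225 = 8.10 / 0.21225 ≈ 38.163.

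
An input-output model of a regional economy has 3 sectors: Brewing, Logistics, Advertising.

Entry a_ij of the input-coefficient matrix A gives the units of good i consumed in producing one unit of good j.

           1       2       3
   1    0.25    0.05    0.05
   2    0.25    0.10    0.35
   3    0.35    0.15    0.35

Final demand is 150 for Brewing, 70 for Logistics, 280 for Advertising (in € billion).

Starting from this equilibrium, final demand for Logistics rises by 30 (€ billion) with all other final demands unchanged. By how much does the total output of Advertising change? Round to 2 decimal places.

Δx_3 = 10.61

I − A =
  [   0.75    -0.05    -0.05]
  [  -0.25     0.90    -0.35]
  [  -0.35    -0.15     0.65]
Cofactors of I−A, C_ij = (−1)^(i+j)·(minor ij) (rows/columns in the sector order above):
  C_11 = (0.90)(0.65) − (-0.35)(-0.15) = 0.5325
  C_12 = −[(-0.25)(0.65) − (-0.35)(-0.35)] = 0.2850
  C_13 = (-0.25)(-0.15) − (0.90)(-0.35) = 0.3525
  C_21 = −[(-0.05)(0.65) − (-0.05)(-0.15)] = 0.0400
  C_22 = (0.75)(0.65) − (-0.05)(-0.35) = 0.4700
  C_23 = −[(0.75)(-0.15) − (-0.05)(-0.35)] = 0.1300
  C_31 = (-0.05)(-0.35) − (-0.05)(0.90) = 0.0625
  C_32 = −[(0.75)(-0.35) − (-0.05)(-0.25)] = 0.2750
  C_33 = (0.75)(0.90) − (-0.05)(-0.25) = 0.6625
det(I−A) = Σ_j (I−A)_1j·C_1j = (0.75)(0.5325) + (-0.05)(0.2850) + (-0.05)(0.3525) = 0.3675
adj(I−A) = Cᵀ =
  [ 0.5325   0.0400   0.0625]
  [ 0.2850   0.4700   0.2750]
  [ 0.3525   0.1300   0.6625]
(I − A)⁻¹ = adj(I−A) / det(I−A) ≈
  [   1.4490     0.1088     0.1701]
  [   0.7755     1.2789     0.7483]
  [   0.9592     0.3537     1.8027]
Δx = (I − A)⁻¹ Δd with Δd having +30 in the Logistics component and 0 elsewhere.
So Δx_3 = L_32 · (+30), where L_32 = adj(I−A)_32 / det(I−A) = 0.1300 / 0.3675.
Δx_3 = 0.1300 × (+30) / 0.3675 = 3.90 / 0.3675 ≈ 10.61.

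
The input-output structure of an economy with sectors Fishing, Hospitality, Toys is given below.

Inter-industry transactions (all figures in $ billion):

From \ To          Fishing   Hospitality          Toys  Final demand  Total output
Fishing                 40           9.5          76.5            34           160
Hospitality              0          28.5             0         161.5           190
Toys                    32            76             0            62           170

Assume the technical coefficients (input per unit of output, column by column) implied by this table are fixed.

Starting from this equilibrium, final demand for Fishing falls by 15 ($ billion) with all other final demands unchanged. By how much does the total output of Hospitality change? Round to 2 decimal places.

Technical coefficients a_ij = z_ij / X_j:
  a_FF = 40/160 = 0.25, a_HF = 0/160 = 0.00, a_TF = 32/160 = 0.20
  a_FH = 9.5/190 = 0.05, a_HH = 28.5/190 = 0.15, a_TH = 76/190 = 0.40
  a_FT = 76.5/170 = 0.45, a_HT = 0/170 = 0.00, a_TT = 0/170 = 0.00
I − A =
  [   0.75    -0.05    -0.45]
  [   0.00     0.85     0.00]
  [  -0.20    -0.40     1.00]
Cofactors of I−A, C_ij = (−1)^(i+j)·(minor ij) (rows/columns in the sector order above):
  C_11 = (0.85)(1.00) − (0.00)(-0.40) = 0.8500
  C_12 = −[(0.00)(1.00) − (0.00)(-0.20)] = 0.0000
  C_13 = (0.00)(-0.40) − (0.85)(-0.20) = 0.1700
  C_21 = −[(-0.05)(1.00) − (-0.45)(-0.40)] = 0.2300
  C_22 = (0.75)(1.00) − (-0.45)(-0.20) = 0.6600
  C_23 = −[(0.75)(-0.40) − (-0.05)(-0.20)] = 0.3100
  C_31 = (-0.05)(0.00) − (-0.45)(0.85) = 0.3825
  C_32 = −[(0.75)(0.00) − (-0.45)(0.00)] = 0.0000
  C_33 = (0.75)(0.85) − (-0.05)(0.00) = 0.6375
det(I−A) = Σ_j (I−A)_1j·C_1j = (0.75)(0.8500) + (-0.05)(0.0000) + (-0.45)(0.1700) = 0.5610
adj(I−A) = Cᵀ =
  [ 0.8500   0.2300   0.3825]
  [ 0.0000   0.6600   0.0000]
  [ 0.1700   0.3100   0.6375]
(I − A)⁻¹ = adj(I−A) / det(I−A) ≈
  [   1.5152     0.4100     0.6818]
  [   0.0000     1.1765     0.0000]
  [   0.3030     0.5526     1.1364]
Δx = (I − A)⁻¹ Δd with Δd having -15 in the Fishing component and 0 elsewhere.
So Δx_H = L_HF · (-15), where L_HF = adj(I−A)_HF / det(I−A) = 0.0000 / 0.5610.
Δx_H = 0.0000 × (-15) / 0.5610 = 0.00 / 0.5610 = 0.00.

Δx_H = 0.00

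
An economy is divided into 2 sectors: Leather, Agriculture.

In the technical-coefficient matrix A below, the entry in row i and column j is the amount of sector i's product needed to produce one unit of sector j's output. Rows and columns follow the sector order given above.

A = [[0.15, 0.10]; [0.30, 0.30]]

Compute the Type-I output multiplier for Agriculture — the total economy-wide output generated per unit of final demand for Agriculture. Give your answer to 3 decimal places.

m_A = 1.681

I − A =
  [   0.85    -0.10]
  [  -0.30     0.70]
det(I−A) = (0.85)(0.70) − (-0.10)(-0.30) = 0.5650
adj(I−A) = [[0.70, 0.10], [0.30, 0.85]]
(I − A)⁻¹ = adj(I−A) / det(I−A) ≈
  [   1.2389     0.1770]
  [   0.5310     1.5044]
The output multiplier for sector j is the column-j sum of the Leontief inverse (I − A)⁻¹ = adj(I−A) / det(I−A).
Column A of adj(I−A): (0.10, 0.85); det(I−A) = 0.5650.
m_A = (0.10 + 0.85) / 0.5650 = 0.95 / 0.5650 ≈ 1.681.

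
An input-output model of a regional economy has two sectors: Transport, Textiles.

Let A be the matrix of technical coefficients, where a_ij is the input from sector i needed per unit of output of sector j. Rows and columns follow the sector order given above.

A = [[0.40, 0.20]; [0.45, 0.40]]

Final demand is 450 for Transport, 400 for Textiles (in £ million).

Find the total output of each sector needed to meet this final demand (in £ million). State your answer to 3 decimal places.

I − A =
  [   0.60    -0.20]
  [  -0.45     0.60]
det(I−A) = (0.60)(0.60) − (-0.20)(-0.45) = 0.2700
adj(I−A) = [[0.60, 0.20], [0.45, 0.60]]
(I − A)⁻¹ = adj(I−A) / det(I−A) ≈
  [   2.2222     0.7407]
  [   1.6667     2.2222]
x = (I − A)⁻¹ d = adj(I−A)·d / det(I−A), with det(I−A) = 0.2700:
  x_1 = (0.60·450 + 0.20·400) / 0.2700 = 350.00 / 0.2700 ≈ 1296.296
  x_2 = (0.45·450 + 0.60·400) / 0.2700 = 442.50 / 0.2700 ≈ 1638.889

x_1 = 1296.296, x_2 = 1638.889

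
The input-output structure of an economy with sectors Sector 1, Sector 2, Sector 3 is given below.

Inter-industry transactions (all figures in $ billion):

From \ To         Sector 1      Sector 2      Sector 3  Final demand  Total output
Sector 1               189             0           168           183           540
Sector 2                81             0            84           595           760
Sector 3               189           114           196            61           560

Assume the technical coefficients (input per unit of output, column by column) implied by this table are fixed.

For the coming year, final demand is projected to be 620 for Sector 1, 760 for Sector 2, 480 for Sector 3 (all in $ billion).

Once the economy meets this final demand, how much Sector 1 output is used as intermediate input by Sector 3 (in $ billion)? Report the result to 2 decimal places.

z_13 = 625.12

Technical coefficients a_ij = z_ij / X_j:
  a_11 = 189/540 = 0.35, a_21 = 81/540 = 0.15, a_31 = 189/540 = 0.35
  a_12 = 0/760 = 0.00, a_22 = 0/760 = 0.00, a_32 = 114/760 = 0.15
  a_13 = 168/560 = 0.30, a_23 = 84/560 = 0.15, a_33 = 196/560 = 0.35
I − A =
  [   0.65     0.00    -0.30]
  [  -0.15     1.00    -0.15]
  [  -0.35    -0.15     0.65]
Cofactors of I−A, C_ij = (−1)^(i+j)·(minor ij) (rows/columns in the sector order above):
  C_11 = (1.00)(0.65) − (-0.15)(-0.15) = 0.6275
  C_12 = −[(-0.15)(0.65) − (-0.15)(-0.35)] = 0.1500
  C_13 = (-0.15)(-0.15) − (1.00)(-0.35) = 0.3725
  C_21 = −[(0.00)(0.65) − (-0.30)(-0.15)] = 0.0450
  C_22 = (0.65)(0.65) − (-0.30)(-0.35) = 0.3175
  C_23 = −[(0.65)(-0.15) − (0.00)(-0.35)] = 0.0975
  C_31 = (0.00)(-0.15) − (-0.30)(1.00) = 0.3000
  C_32 = −[(0.65)(-0.15) − (-0.30)(-0.15)] = 0.1425
  C_33 = (0.65)(1.00) − (0.00)(-0.15) = 0.6500
det(I−A) = Σ_j (I−A)_1j·C_1j = (0.65)(0.6275) + (0.00)(0.1500) + (-0.30)(0.3725) = 0.296125
adj(I−A) = Cᵀ =
  [ 0.6275   0.0450   0.3000]
  [ 0.1500   0.3175   0.1425]
  [ 0.3725   0.0975   0.6500]
(I − A)⁻¹ = adj(I−A) / det(I−A) ≈
  [   2.1190     0.1520     1.0131]
  [   0.5065     1.0722     0.4812]
  [   1.2579     0.3293     2.1950]
First solve x = (I − A)⁻¹ d = adj(I−A)·d / det(I−A); in particular x_3 = (0.3725·620 + 0.0975·760 + 0.6500·480) / 0.296125 = 617.05 / 0.296125 ≈ 2083.7484.
Intermediate flow from 1 to 3: z_13 = a_13 · x_3 = 0.30 × 617.05 / 0.296125 = 185.115 / 0.296125 ≈ 625.12.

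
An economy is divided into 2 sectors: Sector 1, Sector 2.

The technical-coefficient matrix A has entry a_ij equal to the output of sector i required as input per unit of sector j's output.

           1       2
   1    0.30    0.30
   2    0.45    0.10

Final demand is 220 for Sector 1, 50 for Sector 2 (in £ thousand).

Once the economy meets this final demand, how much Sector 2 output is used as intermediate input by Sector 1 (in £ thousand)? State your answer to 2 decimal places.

I − A =
  [   0.70    -0.30]
  [  -0.45     0.90]
det(I−A) = (0.70)(0.90) − (-0.30)(-0.45) = 0.4950
adj(I−A) = [[0.90, 0.30], [0.45, 0.70]]
(I − A)⁻¹ = adj(I−A) / det(I−A) ≈
  [   1.8182     0.6061]
  [   0.9091     1.4141]
First solve x = (I − A)⁻¹ d = adj(I−A)·d / det(I−A); in particular x_1 = (0.90·220 + 0.30·50) / 0.4950 = 213.00 / 0.4950 ≈ 430.3030.
Intermediate flow from 2 to 1: z_21 = a_21 · x_1 = 0.45 × 213.00 / 0.4950 = 95.85 / 0.4950 ≈ 193.64.

z_21 = 193.64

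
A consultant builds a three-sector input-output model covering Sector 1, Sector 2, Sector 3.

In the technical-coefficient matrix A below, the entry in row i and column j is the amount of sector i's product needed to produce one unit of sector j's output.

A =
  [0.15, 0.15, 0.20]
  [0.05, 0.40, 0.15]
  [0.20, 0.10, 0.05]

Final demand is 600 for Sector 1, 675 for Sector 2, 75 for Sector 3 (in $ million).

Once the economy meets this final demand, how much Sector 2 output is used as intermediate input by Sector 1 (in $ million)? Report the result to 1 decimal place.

z_21 = 52.1

I − A =
  [   0.85    -0.15    -0.20]
  [  -0.05     0.60    -0.15]
  [  -0.20    -0.10     0.95]
Cofactors of I−A, C_ij = (−1)^(i+j)·(minor ij) (rows/columns in the sector order above):
  C_11 = (0.60)(0.95) − (-0.15)(-0.10) = 0.5550
  C_12 = −[(-0.05)(0.95) − (-0.15)(-0.20)] = 0.0775
  C_13 = (-0.05)(-0.10) − (0.60)(-0.20) = 0.1250
  C_21 = −[(-0.15)(0.95) − (-0.20)(-0.10)] = 0.1625
  C_22 = (0.85)(0.95) − (-0.20)(-0.20) = 0.7675
  C_23 = −[(0.85)(-0.10) − (-0.15)(-0.20)] = 0.1150
  C_31 = (-0.15)(-0.15) − (-0.20)(0.60) = 0.1425
  C_32 = −[(0.85)(-0.15) − (-0.20)(-0.05)] = 0.1375
  C_33 = (0.85)(0.60) − (-0.15)(-0.05) = 0.5025
det(I−A) = Σ_j (I−A)_1j·C_1j = (0.85)(0.5550) + (-0.15)(0.0775) + (-0.20)(0.1250) = 0.435125
adj(I−A) = Cᵀ =
  [ 0.5550   0.1625   0.1425]
  [ 0.0775   0.7675   0.1375]
  [ 0.1250   0.1150   0.5025]
(I − A)⁻¹ = adj(I−A) / det(I−A) ≈
  [   1.2755     0.3735     0.3275]
  [   0.1781     1.7639     0.3160]
  [   0.2873     0.2643     1.1548]
First solve x = (I − A)⁻¹ d = adj(I−A)·d / det(I−A); in particular x_1 = (0.5550·600 + 0.1625·675 + 0.1425·75) / 0.435125 = 453.375 / 0.435125 ≈ 1041.942.
Intermediate flow from 2 to 1: z_21 = a_21 · x_1 = 0.05 × 453.375 / 0.435125 = 22.66875 / 0.435125 ≈ 52.1.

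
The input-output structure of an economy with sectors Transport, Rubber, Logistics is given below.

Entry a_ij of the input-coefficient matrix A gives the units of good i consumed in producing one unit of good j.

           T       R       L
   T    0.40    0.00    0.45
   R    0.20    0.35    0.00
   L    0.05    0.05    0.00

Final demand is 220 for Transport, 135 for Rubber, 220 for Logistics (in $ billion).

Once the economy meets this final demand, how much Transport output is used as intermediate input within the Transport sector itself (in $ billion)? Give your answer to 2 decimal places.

z_TT = 226.91

I − A =
  [   0.60     0.00    -0.45]
  [  -0.20     0.65     0.00]
  [  -0.05    -0.05     1.00]
Cofactors of I−A, C_ij = (−1)^(i+j)·(minor ij) (rows/columns in the sector order above):
  C_11 = (0.65)(1.00) − (0.00)(-0.05) = 0.6500
  C_12 = −[(-0.20)(1.00) − (0.00)(-0.05)] = 0.2000
  C_13 = (-0.20)(-0.05) − (0.65)(-0.05) = 0.0425
  C_21 = −[(0.00)(1.00) − (-0.45)(-0.05)] = 0.0225
  C_22 = (0.60)(1.00) − (-0.45)(-0.05) = 0.5775
  C_23 = −[(0.60)(-0.05) − (0.00)(-0.05)] = 0.0300
  C_31 = (0.00)(0.00) − (-0.45)(0.65) = 0.2925
  C_32 = −[(0.60)(0.00) − (-0.45)(-0.20)] = 0.0900
  C_33 = (0.60)(0.65) − (0.00)(-0.20) = 0.3900
det(I−A) = Σ_j (I−A)_1j·C_1j = (0.60)(0.6500) + (0.00)(0.2000) + (-0.45)(0.0425) = 0.370875
adj(I−A) = Cᵀ =
  [ 0.6500   0.0225   0.2925]
  [ 0.2000   0.5775   0.0900]
  [ 0.0425   0.0300   0.3900]
(I − A)⁻¹ = adj(I−A) / det(I−A) ≈
  [   1.7526     0.0607     0.7887]
  [   0.5393     1.5571     0.2427]
  [   0.1146     0.0809     1.0516]
First solve x = (I − A)⁻¹ d = adj(I−A)·d / det(I−A); in particular x_T = (0.6500·220 + 0.0225·135 + 0.2925·220) / 0.370875 = 210.3875 / 0.370875 ≈ 567.2733.
Intermediate flow from T to T: z_TT = a_TT · x_T = 0.40 × 210.3875 / 0.370875 = 84.155 / 0.370875 ≈ 226.91.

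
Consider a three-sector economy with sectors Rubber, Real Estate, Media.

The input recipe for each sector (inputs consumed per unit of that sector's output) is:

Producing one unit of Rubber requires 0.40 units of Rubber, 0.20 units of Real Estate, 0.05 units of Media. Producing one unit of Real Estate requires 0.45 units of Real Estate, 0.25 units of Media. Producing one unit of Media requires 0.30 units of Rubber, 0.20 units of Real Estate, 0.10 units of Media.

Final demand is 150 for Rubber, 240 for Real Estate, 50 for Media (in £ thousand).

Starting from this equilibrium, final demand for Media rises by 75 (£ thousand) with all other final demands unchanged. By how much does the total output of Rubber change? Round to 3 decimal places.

Δx_1 = 50.769

I − A =
  [   0.60     0.00    -0.30]
  [  -0.20     0.55    -0.20]
  [  -0.05    -0.25     0.90]
Cofactors of I−A, C_ij = (−1)^(i+j)·(minor ij) (rows/columns in the sector order above):
  C_11 = (0.55)(0.90) − (-0.20)(-0.25) = 0.4450
  C_12 = −[(-0.20)(0.90) − (-0.20)(-0.05)] = 0.1900
  C_13 = (-0.20)(-0.25) − (0.55)(-0.05) = 0.0775
  C_21 = −[(0.00)(0.90) − (-0.30)(-0.25)] = 0.0750
  C_22 = (0.60)(0.90) − (-0.30)(-0.05) = 0.5250
  C_23 = −[(0.60)(-0.25) − (0.00)(-0.05)] = 0.1500
  C_31 = (0.00)(-0.20) − (-0.30)(0.55) = 0.1650
  C_32 = −[(0.60)(-0.20) − (-0.30)(-0.20)] = 0.1800
  C_33 = (0.60)(0.55) − (0.00)(-0.20) = 0.3300
det(I−A) = Σ_j (I−A)_1j·C_1j = (0.60)(0.4450) + (0.00)(0.1900) + (-0.30)(0.0775) = 0.24375
adj(I−A) = Cᵀ =
  [ 0.4450   0.0750   0.1650]
  [ 0.1900   0.5250   0.1800]
  [ 0.0775   0.1500   0.3300]
(I − A)⁻¹ = adj(I−A) / det(I−A) ≈
  [   1.8256     0.3077     0.6769]
  [   0.7795     2.1538     0.7385]
  [   0.3179     0.6154     1.3538]
Δx = (I − A)⁻¹ Δd with Δd having +75 in the Media component and 0 elsewhere.
So Δx_1 = L_13 · (+75), where L_13 = adj(I−A)_13 / det(I−A) = 0.1650 / 0.24375.
Δx_1 = 0.1650 × (+75) / 0.24375 = 12.375 / 0.24375 ≈ 50.769.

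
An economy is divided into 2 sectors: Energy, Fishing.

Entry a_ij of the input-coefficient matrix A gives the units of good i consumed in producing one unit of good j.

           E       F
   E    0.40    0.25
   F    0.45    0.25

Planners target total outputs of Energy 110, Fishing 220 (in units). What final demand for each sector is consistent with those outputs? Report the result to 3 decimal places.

d_E = 11.000, d_F = 115.500

I − A =
  [   0.60    -0.25]
  [  -0.45     0.75]
d = (I − A) x:
  d_E = (+0.60)·110 + (-0.25)·220 = 11.000
  d_F = (-0.45)·110 + (+0.75)·220 = 115.500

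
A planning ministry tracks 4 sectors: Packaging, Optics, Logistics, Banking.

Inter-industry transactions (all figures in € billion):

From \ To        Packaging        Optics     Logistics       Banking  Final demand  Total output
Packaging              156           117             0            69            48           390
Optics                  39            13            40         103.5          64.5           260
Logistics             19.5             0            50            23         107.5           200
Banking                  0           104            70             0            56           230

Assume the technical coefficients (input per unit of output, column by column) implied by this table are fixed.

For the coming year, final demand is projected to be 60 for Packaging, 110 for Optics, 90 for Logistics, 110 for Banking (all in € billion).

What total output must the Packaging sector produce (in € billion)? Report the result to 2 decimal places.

x_1 = 541.75

Technical coefficients a_ij = z_ij / X_j:
  a_11 = 156/390 = 0.40, a_21 = 39/390 = 0.10, a_31 = 19.5/390 = 0.05, a_41 = 0/390 = 0.00
  a_12 = 117/260 = 0.45, a_22 = 13/260 = 0.05, a_32 = 0/260 = 0.00, a_42 = 104/260 = 0.40
  a_13 = 0/200 = 0.00, a_23 = 40/200 = 0.20, a_33 = 50/200 = 0.25, a_43 = 70/200 = 0.35
  a_14 = 69/230 = 0.30, a_24 = 103.5/230 = 0.45, a_34 = 23/230 = 0.10, a_44 = 0/230 = 0.00
I − A =
  [   0.60    -0.45     0.00    -0.30]
  [  -0.10     0.95    -0.20    -0.45]
  [  -0.05     0.00     0.75    -0.10]
  [   0.00    -0.40    -0.35     1.00]
Compute the cofactors C_ij = (−1)^(i+j)·(3×3 minor ij) of I−A; the adjugate is their transpose:
adj(I−A) = Cᵀ =
  [ 0.536250   0.411750   0.284625   0.374625]
  [ 0.089375   0.423750   0.225000   0.240000]
  [ 0.042500   0.052500   0.405000   0.076875]
  [ 0.050625   0.187875   0.231750   0.389250]
det(I−A) = Σ_j (I−A)_1j·C_1j = (0.60)(0.536250) + (-0.45)(0.089375) + (0.00)(0.042500) + (-0.30)(0.050625) = 0.26634375
(I − A)⁻¹ = adj(I−A) / det(I−A) ≈
  [   2.0134     1.5459     1.0686     1.4065]
  [   0.3356     1.5910     0.8448     0.9011]
  [   0.1596     0.1971     1.5206     0.2886]
  [   0.1901     0.7054     0.8701     1.4615]
x = (I − A)⁻¹ d = adj(I−A)·d / det(I−A), with det(I−A) = 0.26634375:
  x_1 = (0.536250·60 + 0.411750·110 + 0.284625·90 + 0.374625·110) / 0.26634375 = 144.2925 / 0.26634375 ≈ 541.75
  x_2 = (0.089375·60 + 0.423750·110 + 0.225000·90 + 0.240000·110) / 0.26634375 = 98.625 / 0.26634375 ≈ 370.29
  x_3 = (0.042500·60 + 0.052500·110 + 0.405000·90 + 0.076875·110) / 0.26634375 = 53.23125 / 0.26634375 ≈ 199.86
  x_4 = (0.050625·60 + 0.187875·110 + 0.231750·90 + 0.389250·110) / 0.26634375 = 87.37875 / 0.26634375 ≈ 328.07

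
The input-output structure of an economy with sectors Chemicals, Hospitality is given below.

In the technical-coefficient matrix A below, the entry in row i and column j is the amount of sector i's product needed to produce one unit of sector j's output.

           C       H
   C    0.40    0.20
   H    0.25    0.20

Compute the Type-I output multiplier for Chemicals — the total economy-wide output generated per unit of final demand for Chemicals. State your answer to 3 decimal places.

m_C = 2.442

I − A =
  [   0.60    -0.20]
  [  -0.25     0.80]
det(I−A) = (0.60)(0.80) − (-0.20)(-0.25) = 0.4300
adj(I−A) = [[0.80, 0.20], [0.25, 0.60]]
(I − A)⁻¹ = adj(I−A) / det(I−A) ≈
  [   1.8605     0.4651]
  [   0.5814     1.3953]
The output multiplier for sector j is the column-j sum of the Leontief inverse (I − A)⁻¹ = adj(I−A) / det(I−A).
Column C of adj(I−A): (0.80, 0.25); det(I−A) = 0.4300.
m_C = (0.80 + 0.25) / 0.4300 = 1.05 / 0.4300 ≈ 2.442.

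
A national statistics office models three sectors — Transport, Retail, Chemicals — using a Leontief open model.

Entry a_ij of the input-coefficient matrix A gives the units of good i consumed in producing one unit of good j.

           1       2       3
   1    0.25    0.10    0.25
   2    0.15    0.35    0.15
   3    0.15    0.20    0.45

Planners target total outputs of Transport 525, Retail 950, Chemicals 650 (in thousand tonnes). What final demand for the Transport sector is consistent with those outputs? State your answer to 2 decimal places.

I − A =
  [   0.75    -0.10    -0.25]
  [  -0.15     0.65    -0.15]
  [  -0.15    -0.20     0.55]
d = (I − A) x:
  d_1 = (+0.75)·525 + (-0.10)·950 + (-0.25)·650 = 136.25
  d_2 = (-0.15)·525 + (+0.65)·950 + (-0.15)·650 = 441.25
  d_3 = (-0.15)·525 + (-0.20)·950 + (+0.55)·650 = 88.75

d_1 = 136.25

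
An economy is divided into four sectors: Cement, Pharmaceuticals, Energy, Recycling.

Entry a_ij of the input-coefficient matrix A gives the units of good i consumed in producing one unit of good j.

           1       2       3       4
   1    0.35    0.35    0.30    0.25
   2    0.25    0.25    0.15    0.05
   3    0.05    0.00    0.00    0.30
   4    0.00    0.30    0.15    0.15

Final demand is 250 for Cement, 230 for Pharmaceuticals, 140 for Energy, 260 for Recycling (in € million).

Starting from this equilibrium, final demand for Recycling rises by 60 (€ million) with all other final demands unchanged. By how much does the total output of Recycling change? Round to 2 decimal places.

Δx_4 = 87.65

I − A =
  [   0.65    -0.35    -0.30    -0.25]
  [  -0.25     0.75    -0.15    -0.05]
  [  -0.05     0.00     1.00    -0.30]
  [   0.00    -0.30    -0.15     0.85]
Compute the cofactors C_ij = (−1)^(i+j)·(3×3 minor ij) of I−A; the adjugate is their transpose:
adj(I−A) = Cᵀ =
  [ 0.575250   0.383750   0.273375   0.288250]
  [ 0.208000   0.508625   0.160875   0.147875]
  [ 0.053625   0.077125   0.311500   0.130250]
  [ 0.082875   0.193125   0.111750   0.386125]
det(I−A) = Σ_j (I−A)_1j·C_1j = (0.65)(0.575250) + (-0.35)(0.208000) + (-0.30)(0.053625) + (-0.25)(0.082875) = 0.26430625
(I − A)⁻¹ = adj(I−A) / det(I−A) ≈
  [   2.1765     1.4519     1.0343     1.0906]
  [   0.7870     1.9244     0.6087     0.5595]
  [   0.2029     0.2918     1.1786     0.4928]
  [   0.3136     0.7307     0.4228     1.4609]
Δx = (I − A)⁻¹ Δd with Δd having +60 in the Recycling component and 0 elsewhere.
So Δx_4 = L_44 · (+60), where L_44 = adj(I−A)_44 / det(I−A) = 0.386125 / 0.26430625.
Δx_4 = 0.386125 × (+60) / 0.26430625 = 23.1675 / 0.26430625 ≈ 87.65.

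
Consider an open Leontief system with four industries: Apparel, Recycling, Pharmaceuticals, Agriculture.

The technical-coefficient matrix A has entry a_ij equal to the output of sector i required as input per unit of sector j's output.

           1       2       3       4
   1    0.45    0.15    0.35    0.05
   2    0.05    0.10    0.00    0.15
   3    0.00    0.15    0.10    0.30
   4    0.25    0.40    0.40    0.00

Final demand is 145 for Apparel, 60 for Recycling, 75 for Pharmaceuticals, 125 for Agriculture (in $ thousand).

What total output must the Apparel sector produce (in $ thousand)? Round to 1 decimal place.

I − A =
  [   0.55    -0.15    -0.35    -0.05]
  [  -0.05     0.90     0.00    -0.15]
  [   0.00    -0.15     0.90    -0.30]
  [  -0.25    -0.40    -0.40     1.00]
Compute the cofactors C_ij = (−1)^(i+j)·(3×3 minor ij) of I−A; the adjugate is their transpose:
adj(I−A) = Cᵀ =
  [ 0.639000   0.232500   0.321000   0.163125]
  [ 0.072750   0.391500   0.064625   0.081750]
  [ 0.086625   0.157875   0.436625   0.159000]
  [ 0.223500   0.277875   0.280750   0.436125]
det(I−A) = Σ_j (I−A)_1j·C_1j = (0.55)(0.639000) + (-0.15)(0.072750) + (-0.35)(0.086625) + (-0.05)(0.223500) = 0.29904375
(I − A)⁻¹ = adj(I−A) / det(I−A) ≈
  [   2.1368     0.7775     1.0734     0.5455]
  [   0.2433     1.3092     0.2161     0.2734]
  [   0.2897     0.5279     1.4601     0.5317]
  [   0.7474     0.9292     0.9388     1.4584]
x = (I − A)⁻¹ d = adj(I−A)·d / det(I−A), with det(I−A) = 0.29904375:
  x_1 = (0.639000·145 + 0.232500·60 + 0.321000·75 + 0.163125·125) / 0.29904375 = 151.070625 / 0.29904375 ≈ 505.2
  x_2 = (0.072750·145 + 0.391500·60 + 0.064625·75 + 0.081750·125) / 0.29904375 = 49.104375 / 0.29904375 ≈ 164.2
  x_3 = (0.086625·145 + 0.157875·60 + 0.436625·75 + 0.159000·125) / 0.29904375 = 74.655 / 0.29904375 ≈ 249.6
  x_4 = (0.223500·145 + 0.277875·60 + 0.280750·75 + 0.436125·125) / 0.29904375 = 124.651875 / 0.29904375 ≈ 416.8

x_1 = 505.2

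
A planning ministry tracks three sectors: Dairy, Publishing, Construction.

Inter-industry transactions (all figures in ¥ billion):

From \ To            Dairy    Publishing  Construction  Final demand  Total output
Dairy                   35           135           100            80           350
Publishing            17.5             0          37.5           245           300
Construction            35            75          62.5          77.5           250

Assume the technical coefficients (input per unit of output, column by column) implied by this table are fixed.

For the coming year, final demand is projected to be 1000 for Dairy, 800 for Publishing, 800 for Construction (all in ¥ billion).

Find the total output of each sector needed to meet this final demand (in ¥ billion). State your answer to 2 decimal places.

Technical coefficients a_ij = z_ij / X_j:
  a_DD = 35/350 = 0.10, a_PD = 17.5/350 = 0.05, a_CD = 35/350 = 0.10
  a_DP = 135/300 = 0.45, a_PP = 0/300 = 0.00, a_CP = 75/300 = 0.25
  a_DC = 100/250 = 0.40, a_PC = 37.5/250 = 0.15, a_CC = 62.5/250 = 0.25
I − A =
  [   0.90    -0.45    -0.40]
  [  -0.05     1.00    -0.15]
  [  -0.10    -0.25     0.75]
Cofactors of I−A, C_ij = (−1)^(i+j)·(minor ij) (rows/columns in the sector order above):
  C_11 = (1.00)(0.75) − (-0.15)(-0.25) = 0.7125
  C_12 = −[(-0.05)(0.75) − (-0.15)(-0.10)] = 0.0525
  C_13 = (-0.05)(-0.25) − (1.00)(-0.10) = 0.1125
  C_21 = −[(-0.45)(0.75) − (-0.40)(-0.25)] = 0.4375
  C_22 = (0.90)(0.75) − (-0.40)(-0.10) = 0.6350
  C_23 = −[(0.90)(-0.25) − (-0.45)(-0.10)] = 0.2700
  C_31 = (-0.45)(-0.15) − (-0.40)(1.00) = 0.4675
  C_32 = −[(0.90)(-0.15) − (-0.40)(-0.05)] = 0.1550
  C_33 = (0.90)(1.00) − (-0.45)(-0.05) = 0.8775
det(I−A) = Σ_j (I−A)_1j·C_1j = (0.90)(0.7125) + (-0.45)(0.0525) + (-0.40)(0.1125) = 0.572625
adj(I−A) = Cᵀ =
  [ 0.7125   0.4375   0.4675]
  [ 0.0525   0.6350   0.1550]
  [ 0.1125   0.2700   0.8775]
(I − A)⁻¹ = adj(I−A) / det(I−A) ≈
  [   1.2443     0.7640     0.8164]
  [   0.0917     1.1089     0.2707]
  [   0.1965     0.4715     1.5324]
x = (I − A)⁻¹ d = adj(I−A)·d / det(I−A), with det(I−A) = 0.572625:
  x_D = (0.7125·1000 + 0.4375·800 + 0.4675·800) / 0.572625 = 1436.50 / 0.572625 ≈ 2508.62
  x_P = (0.0525·1000 + 0.6350·800 + 0.1550·800) / 0.572625 = 684.50 / 0.572625 ≈ 1195.37
  x_C = (0.1125·1000 + 0.2700·800 + 0.8775·800) / 0.572625 = 1030.50 / 0.572625 ≈ 1799.61

x_D = 2508.62, x_P = 1195.37, x_C = 1799.61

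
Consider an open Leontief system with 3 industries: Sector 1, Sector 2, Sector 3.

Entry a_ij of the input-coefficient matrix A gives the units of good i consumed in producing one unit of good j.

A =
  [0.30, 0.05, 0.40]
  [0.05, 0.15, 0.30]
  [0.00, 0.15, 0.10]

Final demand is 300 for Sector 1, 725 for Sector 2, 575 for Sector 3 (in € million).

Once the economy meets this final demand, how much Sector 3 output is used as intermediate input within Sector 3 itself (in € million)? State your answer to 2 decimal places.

I − A =
  [   0.70    -0.05    -0.40]
  [  -0.05     0.85    -0.30]
  [   0.00    -0.15     0.90]
Cofactors of I−A, C_ij = (−1)^(i+j)·(minor ij) (rows/columns in the sector order above):
  C_11 = (0.85)(0.90) − (-0.30)(-0.15) = 0.7200
  C_12 = −[(-0.05)(0.90) − (-0.30)(0.00)] = 0.0450
  C_13 = (-0.05)(-0.15) − (0.85)(0.00) = 0.0075
  C_21 = −[(-0.05)(0.90) − (-0.40)(-0.15)] = 0.1050
  C_22 = (0.70)(0.90) − (-0.40)(0.00) = 0.6300
  C_23 = −[(0.70)(-0.15) − (-0.05)(0.00)] = 0.1050
  C_31 = (-0.05)(-0.30) − (-0.40)(0.85) = 0.3550
  C_32 = −[(0.70)(-0.30) − (-0.40)(-0.05)] = 0.2300
  C_33 = (0.70)(0.85) − (-0.05)(-0.05) = 0.5925
det(I−A) = Σ_j (I−A)_1j·C_1j = (0.70)(0.7200) + (-0.05)(0.0450) + (-0.40)(0.0075) = 0.49875
adj(I−A) = Cᵀ =
  [ 0.7200   0.1050   0.3550]
  [ 0.0450   0.6300   0.2300]
  [ 0.0075   0.1050   0.5925]
(I − A)⁻¹ = adj(I−A) / det(I−A) ≈
  [   1.4436     0.2105     0.7118]
  [   0.0902     1.2632     0.4612]
  [   0.0150     0.2105     1.1880]
First solve x = (I − A)⁻¹ d = adj(I−A)·d / det(I−A); in particular x_3 = (0.0075·300 + 0.1050·725 + 0.5925·575) / 0.49875 = 419.0625 / 0.49875 ≈ 840.2256.
Intermediate flow from 3 to 3: z_33 = a_33 · x_3 = 0.10 × 419.0625 / 0.49875 = 41.90625 / 0.49875 ≈ 84.02.

z_33 = 84.02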